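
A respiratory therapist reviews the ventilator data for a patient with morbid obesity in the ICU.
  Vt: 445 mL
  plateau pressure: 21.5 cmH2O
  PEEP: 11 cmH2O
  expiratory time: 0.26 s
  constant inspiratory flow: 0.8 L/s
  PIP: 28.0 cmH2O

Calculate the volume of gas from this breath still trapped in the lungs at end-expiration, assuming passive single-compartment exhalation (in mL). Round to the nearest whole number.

R = (PIP − Pplat)/V̇ = (28.0 − 21.5) / 0.8 = 6.5/0.8 = 8.125 cmH2O·s/L.
C = Vt/(Pplat − PEEP) = 445.0 / (21.5 − 11) = 445.0/10.5 = 42.381 mL/cmH2O.
τ = R × C = 8.125 × 0.04238 L/cmH2O = 0.3443 s.
Fraction remaining = e^(−Te/τ) = e^(−0.26/0.3443) = 0.4699.
Trapped volume = 445.0 × 0.4699 = 209.11 mL.

209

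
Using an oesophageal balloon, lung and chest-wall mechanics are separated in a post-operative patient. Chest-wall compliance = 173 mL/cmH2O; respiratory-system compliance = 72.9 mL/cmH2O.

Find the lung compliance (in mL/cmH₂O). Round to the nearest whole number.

1/CL = 1/Crs − 1/Ccw.
1/CL = 1/72.9 − 1/173 = 0.007937.
CL = 125.99 mL/cmH2O.

126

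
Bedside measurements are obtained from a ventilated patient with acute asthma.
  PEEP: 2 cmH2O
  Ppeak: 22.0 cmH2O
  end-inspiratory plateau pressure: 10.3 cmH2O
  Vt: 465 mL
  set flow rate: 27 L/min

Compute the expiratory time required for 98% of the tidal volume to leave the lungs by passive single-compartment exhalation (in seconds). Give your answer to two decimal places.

5.70

Flow: 27 L/min ÷ 60 = 0.45 L/s.
R = (PIP − Pplat)/V̇ = (22.0 − 10.3) / 0.45 = 11.7/0.45 = 26.0 cmH2O·s/L.
C = Vt/(Pplat − PEEP) = 465.0 / (10.3 − 2) = 465.0/8.3 = 56.024 mL/cmH2O.
τ = R × C = 26.0 × 0.05602 L/cmH2O = 1.457 s.
t = −τ·ln(1 − 0.98) = −1.457·ln(0.02) = 5.7 s.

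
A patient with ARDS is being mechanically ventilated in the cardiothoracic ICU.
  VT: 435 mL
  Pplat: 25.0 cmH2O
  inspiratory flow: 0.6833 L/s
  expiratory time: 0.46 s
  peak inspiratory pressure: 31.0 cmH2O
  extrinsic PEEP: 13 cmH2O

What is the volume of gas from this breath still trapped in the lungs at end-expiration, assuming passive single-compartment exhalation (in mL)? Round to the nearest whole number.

R = (PIP − Pplat)/V̇ = (31.0 − 25.0) / 0.6833 = 6.0/0.6833 = 8.781 cmH2O·s/L.
C = Vt/(Pplat − PEEP) = 435.0 / (25.0 − 13) = 435.0/12.0 = 36.25 mL/cmH2O.
τ = R × C = 8.781 × 0.03625 L/cmH2O = 0.3183 s.
Fraction remaining = e^(−Te/τ) = e^(−0.46/0.3183) = 0.2357.
Trapped volume = 435.0 × 0.2357 = 102.53 mL.

103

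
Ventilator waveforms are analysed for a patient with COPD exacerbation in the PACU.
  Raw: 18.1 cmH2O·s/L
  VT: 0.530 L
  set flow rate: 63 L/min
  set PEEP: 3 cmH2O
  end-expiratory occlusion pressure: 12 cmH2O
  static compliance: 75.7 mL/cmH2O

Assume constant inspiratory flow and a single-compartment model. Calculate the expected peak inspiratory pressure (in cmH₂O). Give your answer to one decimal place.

38.0

Flow: 63 L/min ÷ 60 = 1.05 L/s.
Total PEEP = 12 cmH2O (set 3 + intrinsic 9); this is the baseline alveolar pressure.
Equation of motion (constant flow): PIP = Vt/C + R·V̇ + PEEP.
PIP = 530/75.7 + 18.1×1.05 + 12 = 7.001 + 19.005 + 12 = 38.006 cmH2O.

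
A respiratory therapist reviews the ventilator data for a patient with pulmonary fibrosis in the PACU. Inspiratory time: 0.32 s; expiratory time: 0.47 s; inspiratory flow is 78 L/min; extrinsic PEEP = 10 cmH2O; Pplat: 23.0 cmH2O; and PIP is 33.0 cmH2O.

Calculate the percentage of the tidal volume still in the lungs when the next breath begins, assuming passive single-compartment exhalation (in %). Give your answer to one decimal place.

14.8

Flow: 78 L/min ÷ 60 = 1.3 L/s.
Vt = flow × Ti = 1.3 L/s × 0.32 s × 1000 mL/L = 416.0 mL.
R = (PIP − Pplat)/V̇ = (33.0 − 23.0) / 1.3 = 10.0/1.3 = 7.692 cmH2O·s/L.
C = Vt/(Pplat − PEEP) = 416.0 / (23.0 − 10) = 416.0/13.0 = 32.0 mL/cmH2O.
τ = R × C = 7.692 × 0.032 L/cmH2O = 0.2461 s.
Fraction remaining at end-expiration = e^(−Te/τ) = e^(−0.47/0.2461) = 0.1481 → 14.81%.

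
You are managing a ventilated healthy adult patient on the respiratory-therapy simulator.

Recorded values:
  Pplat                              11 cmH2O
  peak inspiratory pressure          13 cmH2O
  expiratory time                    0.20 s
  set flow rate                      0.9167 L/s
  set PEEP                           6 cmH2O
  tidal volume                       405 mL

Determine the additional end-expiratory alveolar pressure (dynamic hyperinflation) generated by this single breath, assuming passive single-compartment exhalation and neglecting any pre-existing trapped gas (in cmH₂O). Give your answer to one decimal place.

1.6

R = (PIP − Pplat)/V̇ = (13 − 11) / 0.9167 = 2.0/0.9167 = 2.182 cmH2O·s/L.
C = Vt/(Pplat − PEEP) = 405.0 / (11 − 6) = 405.0/5.0 = 81.0 mL/cmH2O.
τ = R × C = 2.182 × 0.081 L/cmH2O = 0.1767 s.
Fraction remaining = e^(−Te/τ) = e^(−0.20/0.1767) = 0.3224; trapped volume = 405.0 × 0.3224 = 130.57 mL.
Additional alveolar pressure from trapping ≈ V_trapped / C = 130.57 / 81.0 = 1.612 cmH2O.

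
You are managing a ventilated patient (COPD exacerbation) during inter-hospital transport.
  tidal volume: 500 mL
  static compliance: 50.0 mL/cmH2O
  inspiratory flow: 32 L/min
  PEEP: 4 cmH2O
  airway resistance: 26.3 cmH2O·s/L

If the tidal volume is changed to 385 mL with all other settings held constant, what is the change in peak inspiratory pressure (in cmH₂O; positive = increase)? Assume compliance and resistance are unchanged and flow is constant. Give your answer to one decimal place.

PIP = Vt/C + R·V̇ + PEEP (constant-flow equation of motion).
Only the elastic term changes: ΔPIP = ΔVt / C = (385 − 500) / 50.0 = -2.3 cmH2O.

-2.3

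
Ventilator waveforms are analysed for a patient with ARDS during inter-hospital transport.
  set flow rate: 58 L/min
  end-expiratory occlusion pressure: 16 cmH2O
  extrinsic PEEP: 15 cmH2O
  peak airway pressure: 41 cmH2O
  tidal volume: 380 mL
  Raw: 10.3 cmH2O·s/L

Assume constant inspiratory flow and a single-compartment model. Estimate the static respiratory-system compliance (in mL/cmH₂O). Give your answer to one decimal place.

25.3

Flow: 58 L/min ÷ 60 = 0.9667 L/s.
Total PEEP = 16 cmH2O (set 15 + intrinsic 1); this is the baseline alveolar pressure.
Equation of motion (constant flow): PIP = Vt/C + R·V̇ + PEEP.
Vt/C = PIP − R·V̇ − PEEP = 41 − 10.3×0.9667 − 16 = 41 − 9.957 − 16 = 15.043 cmH2O.
C = Vt / 15.043 = 380 / 15.043 = 25.261 mL/cmH2O.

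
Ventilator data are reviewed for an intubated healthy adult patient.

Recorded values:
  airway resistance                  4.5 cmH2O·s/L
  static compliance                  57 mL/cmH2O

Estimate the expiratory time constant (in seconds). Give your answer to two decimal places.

τ = R × C = 4.5 × 57 mL/cmH2O = 4.5 × 0.057 L/cmH2O = 0.2565 s.

0.26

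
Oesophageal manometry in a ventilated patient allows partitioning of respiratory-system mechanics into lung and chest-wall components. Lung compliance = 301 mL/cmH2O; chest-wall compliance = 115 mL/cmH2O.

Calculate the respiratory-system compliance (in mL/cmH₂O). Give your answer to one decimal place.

Lung and chest wall are elastances in series: 1/Crs = 1/CL + 1/Ccw.
1/Crs = 1/301 + 1/115 = 0.01202.
Crs = 83.195 mL/cmH2O.

83.2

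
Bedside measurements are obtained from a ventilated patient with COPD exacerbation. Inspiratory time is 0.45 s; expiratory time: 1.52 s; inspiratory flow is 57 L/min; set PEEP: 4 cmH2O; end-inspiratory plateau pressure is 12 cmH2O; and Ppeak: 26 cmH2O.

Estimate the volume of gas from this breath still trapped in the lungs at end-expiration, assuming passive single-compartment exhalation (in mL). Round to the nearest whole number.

62

Flow: 57 L/min ÷ 60 = 0.95 L/s.
Vt = flow × Ti = 0.95 L/s × 0.45 s × 1000 mL/L = 427.5 mL.
R = (PIP − Pplat)/V̇ = (26 − 12) / 0.95 = 14.0/0.95 = 14.737 cmH2O·s/L.
C = Vt/(Pplat − PEEP) = 427.5 / (12 − 4) = 427.5/8.0 = 53.438 mL/cmH2O.
τ = R × C = 14.737 × 0.05344 L/cmH2O = 0.7875 s.
Fraction remaining = e^(−Te/τ) = e^(−1.52/0.7875) = 0.1451.
Trapped volume = 427.5 × 0.1451 = 62.03 mL.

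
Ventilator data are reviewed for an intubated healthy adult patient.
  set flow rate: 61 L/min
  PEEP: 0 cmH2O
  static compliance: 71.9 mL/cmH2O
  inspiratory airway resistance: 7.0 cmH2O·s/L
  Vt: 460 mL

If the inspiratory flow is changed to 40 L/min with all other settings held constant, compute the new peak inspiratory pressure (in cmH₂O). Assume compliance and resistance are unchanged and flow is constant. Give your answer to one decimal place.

Flow: 61 L/min ÷ 60 = 1.0167 L/s.
New flow: 40 L/min ÷ 60 = 0.6667 L/s.
PIP = Vt/C + R·V̇ + PEEP (constant-flow equation of motion).
Only the resistive term changes: ΔPIP = R × ΔV̇ = 7.0 × (0.6667 − 1.0167) = 7.0 × -0.35 = -2.45 cmH2O.
Original PIP = 460/71.9 + 7.0×1.0167 + 0 = 13.515 cmH2O; new PIP = 13.515 + (-2.45) = 11.065 cmH2O.

11.1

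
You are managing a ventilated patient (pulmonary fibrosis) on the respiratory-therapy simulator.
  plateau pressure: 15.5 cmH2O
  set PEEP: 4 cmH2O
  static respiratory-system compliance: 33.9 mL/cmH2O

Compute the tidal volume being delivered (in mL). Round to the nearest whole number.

390

Vt = Cstat × (Pplat − PEEP) = 33.9 × (15.5 − 4) = 33.9 × 11.5 = 389.85 mL.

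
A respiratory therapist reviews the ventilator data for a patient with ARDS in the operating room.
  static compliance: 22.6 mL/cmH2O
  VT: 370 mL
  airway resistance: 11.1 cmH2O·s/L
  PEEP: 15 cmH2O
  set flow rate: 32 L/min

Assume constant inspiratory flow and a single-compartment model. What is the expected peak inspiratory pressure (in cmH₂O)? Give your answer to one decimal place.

37.3

Flow: 32 L/min ÷ 60 = 0.5333 L/s.
Equation of motion (constant flow): PIP = Vt/C + R·V̇ + PEEP.
PIP = 370/22.6 + 11.1×0.5333 + 15 = 16.372 + 5.92 + 15 = 37.292 cmH2O.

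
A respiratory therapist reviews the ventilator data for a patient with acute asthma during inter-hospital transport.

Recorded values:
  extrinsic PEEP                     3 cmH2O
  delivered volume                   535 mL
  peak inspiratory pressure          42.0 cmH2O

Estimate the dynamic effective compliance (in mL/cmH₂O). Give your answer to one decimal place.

Dynamic compliance = Vt / (PIP − PEEP) = 535 / (42.0 − 3) = 535 / 39.0 = 13.718 mL/cmH2O.

13.7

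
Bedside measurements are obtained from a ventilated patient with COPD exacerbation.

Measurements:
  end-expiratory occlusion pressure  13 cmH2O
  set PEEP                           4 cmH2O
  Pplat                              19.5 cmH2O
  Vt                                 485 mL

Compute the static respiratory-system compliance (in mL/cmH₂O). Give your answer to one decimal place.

74.6

End-expiratory occlusion gives total PEEP = 13 cmH2O (intrinsic PEEP = 13 − 4 = 9). Use total PEEP for the elastic gradient.
Cstat = Vt / (Pplat − PEEPtotal) = 485 / (19.5 − 13) = 485 / 6.5 = 74.615 mL/cmH2O.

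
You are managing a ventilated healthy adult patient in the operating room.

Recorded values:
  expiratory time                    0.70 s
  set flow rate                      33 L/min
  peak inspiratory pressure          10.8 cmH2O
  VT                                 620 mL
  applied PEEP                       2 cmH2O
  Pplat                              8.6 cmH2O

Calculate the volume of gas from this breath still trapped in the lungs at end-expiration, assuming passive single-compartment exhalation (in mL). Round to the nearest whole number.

96

Flow: 33 L/min ÷ 60 = 0.55 L/s.
R = (PIP − Pplat)/V̇ = (10.8 − 8.6) / 0.55 = 2.2/0.55 = 4.0 cmH2O·s/L.
C = Vt/(Pplat − PEEP) = 620.0 / (8.6 − 2) = 620.0/6.6 = 93.939 mL/cmH2O.
τ = R × C = 4.0 × 0.09394 L/cmH2O = 0.3758 s.
Fraction remaining = e^(−Te/τ) = e^(−0.70/0.3758) = 0.1553.
Trapped volume = 620.0 × 0.1553 = 96.286 mL.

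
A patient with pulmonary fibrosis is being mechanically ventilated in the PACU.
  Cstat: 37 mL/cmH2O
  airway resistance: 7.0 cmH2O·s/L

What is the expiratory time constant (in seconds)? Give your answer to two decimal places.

0.26

τ = R × C = 7.0 × 37 mL/cmH2O = 7.0 × 0.037 L/cmH2O = 0.259 s.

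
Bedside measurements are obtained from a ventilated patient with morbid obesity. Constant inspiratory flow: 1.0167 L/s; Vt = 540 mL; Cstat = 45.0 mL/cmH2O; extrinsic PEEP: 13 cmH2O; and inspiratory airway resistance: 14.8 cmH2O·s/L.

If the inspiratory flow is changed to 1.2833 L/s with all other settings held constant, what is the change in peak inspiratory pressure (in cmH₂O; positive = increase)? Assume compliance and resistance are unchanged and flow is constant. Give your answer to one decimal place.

3.9

PIP = Vt/C + R·V̇ + PEEP (constant-flow equation of motion).
Only the resistive term changes: ΔPIP = R × ΔV̇ = 14.8 × (1.2833 − 1.0167) = 14.8 × 0.2666 = 3.946 cmH2O.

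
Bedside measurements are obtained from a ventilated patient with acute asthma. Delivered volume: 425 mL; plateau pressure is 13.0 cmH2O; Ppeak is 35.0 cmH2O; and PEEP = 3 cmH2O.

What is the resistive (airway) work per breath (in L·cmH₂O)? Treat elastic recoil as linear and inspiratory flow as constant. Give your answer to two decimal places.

With constant inspiratory flow the resistive pressure is constant at PIP − Pplat = 35.0 − 13.0 = 22.0 cmH2O, so resistive work = 22.0 × 0.425 = 9.35 L·cmH2O.

9.35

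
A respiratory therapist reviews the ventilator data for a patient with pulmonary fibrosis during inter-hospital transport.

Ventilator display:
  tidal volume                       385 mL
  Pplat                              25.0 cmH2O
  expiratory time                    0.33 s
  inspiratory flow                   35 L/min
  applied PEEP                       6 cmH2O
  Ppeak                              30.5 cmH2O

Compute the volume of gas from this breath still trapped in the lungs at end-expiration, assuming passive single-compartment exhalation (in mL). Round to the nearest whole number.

68

Flow: 35 L/min ÷ 60 = 0.5833 L/s.
R = (PIP − Pplat)/V̇ = (30.5 − 25.0) / 0.5833 = 5.5/0.5833 = 9.429 cmH2O·s/L.
C = Vt/(Pplat − PEEP) = 385.0 / (25.0 − 6) = 385.0/19.0 = 20.263 mL/cmH2O.
τ = R × C = 9.429 × 0.02026 L/cmH2O = 0.191 s.
Fraction remaining = e^(−Te/τ) = e^(−0.33/0.191) = 0.1777.
Trapped volume = 385.0 × 0.1777 = 68.415 mL.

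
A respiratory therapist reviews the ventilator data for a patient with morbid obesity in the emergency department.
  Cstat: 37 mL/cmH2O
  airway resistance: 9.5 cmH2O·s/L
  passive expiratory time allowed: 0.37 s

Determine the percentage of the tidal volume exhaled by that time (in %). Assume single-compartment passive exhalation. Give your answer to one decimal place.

τ = R × C = 9.5 × 37 mL/cmH2O = 9.5 × 0.037 L/cmH2O = 0.3515 s.
Passive exhalation: V(t)/V₀ = e^(−t/τ) = e^(−0.37/0.3515) = 0.349.
Fraction exhaled = 1 − 0.349 = 0.651 → 65.1%.

65.1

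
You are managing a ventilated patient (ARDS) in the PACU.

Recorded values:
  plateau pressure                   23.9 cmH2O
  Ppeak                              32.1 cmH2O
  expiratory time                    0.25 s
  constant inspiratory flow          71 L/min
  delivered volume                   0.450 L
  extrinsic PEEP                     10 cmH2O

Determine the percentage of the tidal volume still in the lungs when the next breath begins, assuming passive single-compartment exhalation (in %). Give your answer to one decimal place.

Flow: 71 L/min ÷ 60 = 1.1833 L/s.
R = (PIP − Pplat)/V̇ = (32.1 − 23.9) / 1.1833 = 8.2/1.1833 = 6.93 cmH2O·s/L.
C = Vt/(Pplat − PEEP) = 450.0 / (23.9 − 10) = 450.0/13.9 = 32.374 mL/cmH2O.
τ = R × C = 6.93 × 0.03237 L/cmH2O = 0.2243 s.
Fraction remaining at end-expiration = e^(−Te/τ) = e^(−0.25/0.2243) = 0.3281 → 32.81%.

32.8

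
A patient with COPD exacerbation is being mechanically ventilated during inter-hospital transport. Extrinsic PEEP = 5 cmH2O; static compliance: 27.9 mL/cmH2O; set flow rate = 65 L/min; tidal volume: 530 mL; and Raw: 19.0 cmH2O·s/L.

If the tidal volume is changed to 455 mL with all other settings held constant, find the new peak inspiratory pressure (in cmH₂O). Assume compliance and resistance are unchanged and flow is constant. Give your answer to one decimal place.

41.9

Flow: 65 L/min ÷ 60 = 1.0833 L/s.
PIP = Vt/C + R·V̇ + PEEP (constant-flow equation of motion).
Only the elastic term changes: ΔPIP = ΔVt / C = (455 − 530) / 27.9 = -2.688 cmH2O.
Original PIP = 530/27.9 + 19.0×1.0833 + 5 = 44.579 cmH2O; new PIP = 44.579 + (-2.688) = 41.891 cmH2O.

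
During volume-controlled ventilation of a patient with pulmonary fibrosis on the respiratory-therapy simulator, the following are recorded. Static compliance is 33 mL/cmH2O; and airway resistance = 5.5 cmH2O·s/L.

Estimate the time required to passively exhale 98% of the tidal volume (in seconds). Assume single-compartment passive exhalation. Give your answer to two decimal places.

0.71

τ = R × C = 5.5 × 33 mL/cmH2O = 5.5 × 0.033 L/cmH2O = 0.1815 s.
Exhaled fraction f = 1 − e^(−t/τ) → t = −τ·ln(1 − f) = −0.1815·ln(0.02) = 0.71 s.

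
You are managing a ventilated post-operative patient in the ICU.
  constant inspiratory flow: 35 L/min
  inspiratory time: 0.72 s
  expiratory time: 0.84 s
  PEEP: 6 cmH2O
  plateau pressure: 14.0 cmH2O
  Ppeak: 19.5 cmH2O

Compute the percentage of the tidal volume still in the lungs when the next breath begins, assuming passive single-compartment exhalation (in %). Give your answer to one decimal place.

18.3

Flow: 35 L/min ÷ 60 = 0.5833 L/s.
Vt = flow × Ti = 0.5833 L/s × 0.72 s × 1000 mL/L = 419.98 mL.
R = (PIP − Pplat)/V̇ = (19.5 − 14.0) / 0.5833 = 5.5/0.5833 = 9.429 cmH2O·s/L.
C = Vt/(Pplat − PEEP) = 419.98 / (14.0 − 6) = 419.98/8.0 = 52.498 mL/cmH2O.
τ = R × C = 9.429 × 0.0525 L/cmH2O = 0.495 s.
Fraction remaining at end-expiration = e^(−Te/τ) = e^(−0.84/0.495) = 0.1832 → 18.32%.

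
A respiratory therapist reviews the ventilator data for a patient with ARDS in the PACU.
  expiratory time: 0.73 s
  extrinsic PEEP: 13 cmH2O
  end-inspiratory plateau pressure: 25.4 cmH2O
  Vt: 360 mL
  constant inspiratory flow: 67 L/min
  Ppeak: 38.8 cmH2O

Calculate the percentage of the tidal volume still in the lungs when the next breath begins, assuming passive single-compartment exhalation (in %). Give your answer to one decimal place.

Flow: 67 L/min ÷ 60 = 1.1167 L/s.
R = (PIP − Pplat)/V̇ = (38.8 − 25.4) / 1.1167 = 13.4/1.1167 = 12.0 cmH2O·s/L.
C = Vt/(Pplat − PEEP) = 360.0 / (25.4 − 13) = 360.0/12.4 = 29.032 mL/cmH2O.
τ = R × C = 12.0 × 0.02903 L/cmH2O = 0.3484 s.
Fraction remaining at end-expiration = e^(−Te/τ) = e^(−0.73/0.3484) = 0.123 → 12.3%.

12.3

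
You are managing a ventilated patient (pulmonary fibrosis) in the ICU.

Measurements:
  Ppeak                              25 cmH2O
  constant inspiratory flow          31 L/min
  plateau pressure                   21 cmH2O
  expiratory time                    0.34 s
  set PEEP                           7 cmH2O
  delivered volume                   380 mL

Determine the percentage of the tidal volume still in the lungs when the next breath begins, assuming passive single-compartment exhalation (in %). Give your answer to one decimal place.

19.8

Flow: 31 L/min ÷ 60 = 0.5167 L/s.
R = (PIP − Pplat)/V̇ = (25 − 21) / 0.5167 = 4.0/0.5167 = 7.741 cmH2O·s/L.
C = Vt/(Pplat − PEEP) = 380.0 / (21 − 7) = 380.0/14.0 = 27.143 mL/cmH2O.
τ = R × C = 7.741 × 0.02714 L/cmH2O = 0.2101 s.
Fraction remaining at end-expiration = e^(−Te/τ) = e^(−0.34/0.2101) = 0.1982 → 19.82%.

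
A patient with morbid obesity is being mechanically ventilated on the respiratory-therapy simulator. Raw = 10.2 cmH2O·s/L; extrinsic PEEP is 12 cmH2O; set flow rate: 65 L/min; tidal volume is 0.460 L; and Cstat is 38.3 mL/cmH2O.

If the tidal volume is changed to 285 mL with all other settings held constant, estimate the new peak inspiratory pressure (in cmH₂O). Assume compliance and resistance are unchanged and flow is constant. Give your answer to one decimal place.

Flow: 65 L/min ÷ 60 = 1.0833 L/s.
PIP = Vt/C + R·V̇ + PEEP (constant-flow equation of motion).
Only the elastic term changes: ΔPIP = ΔVt / C = (285 − 460) / 38.3 = -4.569 cmH2O.
Original PIP = 460/38.3 + 10.2×1.0833 + 12 = 35.06 cmH2O; new PIP = 35.06 + (-4.569) = 30.491 cmH2O.

30.5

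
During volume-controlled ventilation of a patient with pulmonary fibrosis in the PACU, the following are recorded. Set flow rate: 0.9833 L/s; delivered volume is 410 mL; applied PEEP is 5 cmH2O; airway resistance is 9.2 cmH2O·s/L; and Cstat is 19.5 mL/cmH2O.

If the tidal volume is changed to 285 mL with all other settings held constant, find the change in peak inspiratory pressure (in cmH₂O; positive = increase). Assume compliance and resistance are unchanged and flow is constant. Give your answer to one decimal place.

PIP = Vt/C + R·V̇ + PEEP (constant-flow equation of motion).
Only the elastic term changes: ΔPIP = ΔVt / C = (285 − 410) / 19.5 = -6.41 cmH2O.

-6.4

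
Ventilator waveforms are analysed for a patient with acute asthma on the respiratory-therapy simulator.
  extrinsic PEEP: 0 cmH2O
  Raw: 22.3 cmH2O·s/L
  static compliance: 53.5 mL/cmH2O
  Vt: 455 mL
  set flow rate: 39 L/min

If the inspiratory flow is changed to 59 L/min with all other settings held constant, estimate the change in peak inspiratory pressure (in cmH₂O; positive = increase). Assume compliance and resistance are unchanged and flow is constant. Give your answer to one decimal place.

Flow: 39 L/min ÷ 60 = 0.65 L/s.
New flow: 59 L/min ÷ 60 = 0.9833 L/s.
PIP = Vt/C + R·V̇ + PEEP (constant-flow equation of motion).
Only the resistive term changes: ΔPIP = R × ΔV̇ = 22.3 × (0.9833 − 0.65) = 22.3 × 0.3333 = 7.433 cmH2O.

7.4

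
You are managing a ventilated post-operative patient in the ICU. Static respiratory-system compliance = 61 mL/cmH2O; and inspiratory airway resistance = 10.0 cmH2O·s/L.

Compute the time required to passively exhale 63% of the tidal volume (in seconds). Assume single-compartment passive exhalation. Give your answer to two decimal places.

τ = R × C = 10.0 × 61 mL/cmH2O = 10.0 × 0.061 L/cmH2O = 0.61 s.
Exhaled fraction f = 1 − e^(−t/τ) → t = −τ·ln(1 − f) = −0.61·ln(0.37) = 0.6065 s.

0.61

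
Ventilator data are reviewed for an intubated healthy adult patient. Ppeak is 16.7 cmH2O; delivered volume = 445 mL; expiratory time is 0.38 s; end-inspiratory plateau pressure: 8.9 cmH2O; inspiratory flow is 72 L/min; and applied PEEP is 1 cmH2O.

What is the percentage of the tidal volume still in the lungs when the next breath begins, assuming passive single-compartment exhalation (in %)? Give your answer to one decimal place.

35.4

Flow: 72 L/min ÷ 60 = 1.2 L/s.
R = (PIP − Pplat)/V̇ = (16.7 − 8.9) / 1.2 = 7.8/1.2 = 6.5 cmH2O·s/L.
C = Vt/(Pplat − PEEP) = 445.0 / (8.9 − 1) = 445.0/7.9 = 56.329 mL/cmH2O.
τ = R × C = 6.5 × 0.05633 L/cmH2O = 0.3661 s.
Fraction remaining at end-expiration = e^(−Te/τ) = e^(−0.38/0.3661) = 0.3542 → 35.42%.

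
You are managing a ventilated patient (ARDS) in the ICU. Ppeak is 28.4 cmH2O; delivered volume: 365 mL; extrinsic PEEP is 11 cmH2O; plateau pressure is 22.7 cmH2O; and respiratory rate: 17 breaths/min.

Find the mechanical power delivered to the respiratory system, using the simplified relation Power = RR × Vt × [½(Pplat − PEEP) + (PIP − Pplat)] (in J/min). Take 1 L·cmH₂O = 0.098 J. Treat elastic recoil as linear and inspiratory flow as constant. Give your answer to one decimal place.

Per-breath work = Vt × [½(Pplat−PEEP) + (PIP−Pplat)] = 0.365 × [0.5×11.7 + 5.7] = 0.365 × 11.55 = 4.216 L·cmH2O.
Power = 17 × 4.216 = 71.672 L·cmH2O/min.
× 0.098 J/(L·cmH2O) → 7.024 J/min.

7.0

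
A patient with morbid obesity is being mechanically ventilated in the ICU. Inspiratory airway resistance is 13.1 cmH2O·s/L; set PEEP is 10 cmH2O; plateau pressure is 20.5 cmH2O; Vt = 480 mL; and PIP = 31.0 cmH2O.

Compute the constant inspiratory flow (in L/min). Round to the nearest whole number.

flow = (PIP − Pplat) / Raw = (31.0 − 20.5) / 13.1 = 0.8015 L/s × 60 = 48.09 L/min.

48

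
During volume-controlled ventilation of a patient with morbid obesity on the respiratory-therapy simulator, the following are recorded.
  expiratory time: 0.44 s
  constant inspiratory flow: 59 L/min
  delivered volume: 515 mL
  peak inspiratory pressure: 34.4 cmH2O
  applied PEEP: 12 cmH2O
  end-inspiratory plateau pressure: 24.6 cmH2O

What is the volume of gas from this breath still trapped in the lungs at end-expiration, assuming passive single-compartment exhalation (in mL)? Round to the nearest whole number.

175

Flow: 59 L/min ÷ 60 = 0.9833 L/s.
R = (PIP − Pplat)/V̇ = (34.4 − 24.6) / 0.9833 = 9.8/0.9833 = 9.966 cmH2O·s/L.
C = Vt/(Pplat − PEEP) = 515.0 / (24.6 − 12) = 515.0/12.6 = 40.873 mL/cmH2O.
τ = R × C = 9.966 × 0.04087 L/cmH2O = 0.4073 s.
Fraction remaining = e^(−Te/τ) = e^(−0.44/0.4073) = 0.3395.
Trapped volume = 515.0 × 0.3395 = 174.84 mL.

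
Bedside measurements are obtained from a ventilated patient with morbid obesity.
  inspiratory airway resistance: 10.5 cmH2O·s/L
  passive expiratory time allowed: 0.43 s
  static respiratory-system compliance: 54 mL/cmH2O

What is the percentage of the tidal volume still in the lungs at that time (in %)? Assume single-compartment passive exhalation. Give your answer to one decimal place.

46.8

τ = R × C = 10.5 × 54 mL/cmH2O = 10.5 × 0.054 L/cmH2O = 0.567 s.
Passive exhalation: V(t)/V₀ = e^(−t/τ) = e^(−0.43/0.567) = 0.4684.
Fraction remaining = 0.4684 → 46.84%.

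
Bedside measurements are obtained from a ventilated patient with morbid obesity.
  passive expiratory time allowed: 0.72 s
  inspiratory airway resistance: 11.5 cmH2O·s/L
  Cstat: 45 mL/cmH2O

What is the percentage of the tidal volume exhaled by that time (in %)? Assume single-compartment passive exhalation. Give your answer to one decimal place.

75.1

τ = R × C = 11.5 × 45 mL/cmH2O = 11.5 × 0.045 L/cmH2O = 0.5175 s.
Passive exhalation: V(t)/V₀ = e^(−t/τ) = e^(−0.72/0.5175) = 0.2488.
Fraction exhaled = 1 − 0.2488 = 0.7512 → 75.12%.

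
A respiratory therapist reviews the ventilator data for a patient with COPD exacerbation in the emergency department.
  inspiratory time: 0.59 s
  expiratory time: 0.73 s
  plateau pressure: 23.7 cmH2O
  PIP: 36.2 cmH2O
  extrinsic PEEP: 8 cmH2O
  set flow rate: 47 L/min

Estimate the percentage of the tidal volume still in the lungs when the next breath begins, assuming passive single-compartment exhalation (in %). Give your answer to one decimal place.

Flow: 47 L/min ÷ 60 = 0.7833 L/s.
Vt = flow × Ti = 0.7833 L/s × 0.59 s × 1000 mL/L = 462.15 mL.
R = (PIP − Pplat)/V̇ = (36.2 − 23.7) / 0.7833 = 12.5/0.7833 = 15.958 cmH2O·s/L.
C = Vt/(Pplat − PEEP) = 462.15 / (23.7 − 8) = 462.15/15.7 = 29.436 mL/cmH2O.
τ = R × C = 15.958 × 0.02944 L/cmH2O = 0.4698 s.
Fraction remaining at end-expiration = e^(−Te/τ) = e^(−0.73/0.4698) = 0.2114 → 21.14%.

21.1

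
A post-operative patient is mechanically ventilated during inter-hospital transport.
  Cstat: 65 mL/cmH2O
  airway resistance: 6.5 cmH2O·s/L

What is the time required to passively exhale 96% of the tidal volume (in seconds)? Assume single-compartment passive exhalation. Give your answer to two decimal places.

1.36

τ = R × C = 6.5 × 65 mL/cmH2O = 6.5 × 0.065 L/cmH2O = 0.4225 s.
Exhaled fraction f = 1 − e^(−t/τ) → t = −τ·ln(1 − f) = −0.4225·ln(0.04) = 1.36 s.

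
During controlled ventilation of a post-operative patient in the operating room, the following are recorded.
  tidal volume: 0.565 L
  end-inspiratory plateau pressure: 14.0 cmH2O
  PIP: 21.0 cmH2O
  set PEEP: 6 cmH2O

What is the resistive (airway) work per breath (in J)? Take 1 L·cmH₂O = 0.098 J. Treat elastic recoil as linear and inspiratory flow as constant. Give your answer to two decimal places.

With constant inspiratory flow the resistive pressure is constant at PIP − Pplat = 21.0 − 14.0 = 7.0 cmH2O, so resistive work = 7.0 × 0.565 = 3.955 L·cmH2O.
× 0.098 J/(L·cmH2O) → 0.3876 J.

0.39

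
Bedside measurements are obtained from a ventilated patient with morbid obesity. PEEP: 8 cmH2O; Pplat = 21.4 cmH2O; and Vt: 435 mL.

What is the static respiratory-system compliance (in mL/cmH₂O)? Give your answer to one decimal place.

32.5

Cstat = Vt / (Pplat − PEEP) = 435 / (21.4 − 8) = 435 / 13.4 = 32.463 mL/cmH2O.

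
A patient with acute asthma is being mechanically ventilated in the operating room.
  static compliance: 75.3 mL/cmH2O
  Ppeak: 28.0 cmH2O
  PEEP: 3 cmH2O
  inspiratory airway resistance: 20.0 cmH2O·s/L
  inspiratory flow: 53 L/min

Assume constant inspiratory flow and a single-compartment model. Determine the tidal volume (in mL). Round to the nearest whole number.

Flow: 53 L/min ÷ 60 = 0.8833 L/s.
Equation of motion (constant flow): PIP = Vt/C + R·V̇ + PEEP.
Vt/C = PIP − R·V̇ − PEEP = 28.0 − 17.666 − 3 = 7.334 cmH2O.
Vt = C × 7.334 = 75.3 × 7.334 = 552.25 mL.

552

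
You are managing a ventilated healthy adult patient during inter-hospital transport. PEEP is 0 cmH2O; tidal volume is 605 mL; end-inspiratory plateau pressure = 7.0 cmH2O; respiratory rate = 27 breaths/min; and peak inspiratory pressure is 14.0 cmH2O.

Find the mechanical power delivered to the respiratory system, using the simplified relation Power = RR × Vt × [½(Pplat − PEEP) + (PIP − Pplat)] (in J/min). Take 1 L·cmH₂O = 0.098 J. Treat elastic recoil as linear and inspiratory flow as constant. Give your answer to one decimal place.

Per-breath work = Vt × [½(Pplat−PEEP) + (PIP−Pplat)] = 0.605 × [0.5×7.0 + 7.0] = 0.605 × 10.5 = 6.353 L·cmH2O.
Power = 27 × 6.353 = 171.53 L·cmH2O/min.
× 0.098 J/(L·cmH2O) → 16.81 J/min.

16.8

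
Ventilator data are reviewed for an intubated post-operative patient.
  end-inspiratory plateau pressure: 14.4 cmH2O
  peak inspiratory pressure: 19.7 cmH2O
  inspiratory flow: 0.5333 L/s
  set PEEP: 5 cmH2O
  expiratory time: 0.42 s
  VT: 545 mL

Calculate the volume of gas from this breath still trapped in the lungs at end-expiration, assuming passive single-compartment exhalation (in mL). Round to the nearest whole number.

263

R = (PIP − Pplat)/V̇ = (19.7 − 14.4) / 0.5333 = 5.3/0.5333 = 9.938 cmH2O·s/L.
C = Vt/(Pplat − PEEP) = 545.0 / (14.4 − 5) = 545.0/9.4 = 57.979 mL/cmH2O.
τ = R × C = 9.938 × 0.05798 L/cmH2O = 0.5762 s.
Fraction remaining = e^(−Te/τ) = e^(−0.42/0.5762) = 0.4824.
Trapped volume = 545.0 × 0.4824 = 262.91 mL.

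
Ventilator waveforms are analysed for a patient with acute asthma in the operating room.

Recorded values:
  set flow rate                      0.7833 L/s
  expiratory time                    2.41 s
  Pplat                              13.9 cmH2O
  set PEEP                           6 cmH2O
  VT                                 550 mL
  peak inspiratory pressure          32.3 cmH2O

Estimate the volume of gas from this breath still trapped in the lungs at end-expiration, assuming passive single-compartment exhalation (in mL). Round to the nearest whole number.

126

R = (PIP − Pplat)/V̇ = (32.3 − 13.9) / 0.7833 = 18.4/0.7833 = 23.49 cmH2O·s/L.
C = Vt/(Pplat − PEEP) = 550.0 / (13.9 − 6) = 550.0/7.9 = 69.62 mL/cmH2O.
τ = R × C = 23.49 × 0.06962 L/cmH2O = 1.635 s.
Fraction remaining = e^(−Te/τ) = e^(−2.41/1.635) = 0.229.
Trapped volume = 550.0 × 0.229 = 125.95 mL.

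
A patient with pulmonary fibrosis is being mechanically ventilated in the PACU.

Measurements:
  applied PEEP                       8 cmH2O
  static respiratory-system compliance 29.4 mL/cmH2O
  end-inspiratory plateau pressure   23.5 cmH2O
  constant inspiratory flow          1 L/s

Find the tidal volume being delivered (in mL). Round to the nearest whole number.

Vt = Cstat × (Pplat − PEEP) = 29.4 × (23.5 − 8) = 29.4 × 15.5 = 455.7 mL.

456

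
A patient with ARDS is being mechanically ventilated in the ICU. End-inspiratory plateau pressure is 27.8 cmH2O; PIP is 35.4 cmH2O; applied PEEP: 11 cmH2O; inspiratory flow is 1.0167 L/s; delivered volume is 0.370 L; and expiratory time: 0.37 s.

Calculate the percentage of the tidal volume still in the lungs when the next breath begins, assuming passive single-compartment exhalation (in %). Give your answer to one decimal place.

10.6

R = (PIP − Pplat)/V̇ = (35.4 − 27.8) / 1.0167 = 7.6/1.0167 = 7.475 cmH2O·s/L.
C = Vt/(Pplat − PEEP) = 370.0 / (27.8 − 11) = 370.0/16.8 = 22.024 mL/cmH2O.
τ = R × C = 7.475 × 0.02202 L/cmH2O = 0.1646 s.
Fraction remaining at end-expiration = e^(−Te/τ) = e^(−0.37/0.1646) = 0.1056 → 10.56%.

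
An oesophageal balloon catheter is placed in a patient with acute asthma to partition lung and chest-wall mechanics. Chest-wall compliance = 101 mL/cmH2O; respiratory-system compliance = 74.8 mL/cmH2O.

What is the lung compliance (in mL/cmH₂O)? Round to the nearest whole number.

288

1/CL = 1/Crs − 1/Ccw.
1/CL = 1/74.8 − 1/101 = 0.003468.
CL = 288.35 mL/cmH2O.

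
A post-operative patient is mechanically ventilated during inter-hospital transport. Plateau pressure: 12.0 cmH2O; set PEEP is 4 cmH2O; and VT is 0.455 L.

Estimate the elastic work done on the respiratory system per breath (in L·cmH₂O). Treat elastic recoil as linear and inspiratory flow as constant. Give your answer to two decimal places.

Elastic work ≈ ½ × (Pplat − PEEP) × Vt = 0.5 × (12.0 − 4) × 0.455 L = 0.5 × 8.0 × 0.455 = 1.82 L·cmH2O.

1.82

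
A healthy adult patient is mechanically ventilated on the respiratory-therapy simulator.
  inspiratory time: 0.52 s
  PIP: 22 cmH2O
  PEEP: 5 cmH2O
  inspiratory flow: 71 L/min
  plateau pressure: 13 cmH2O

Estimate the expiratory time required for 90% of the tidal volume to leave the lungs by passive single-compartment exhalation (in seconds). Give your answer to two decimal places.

Flow: 71 L/min ÷ 60 = 1.1833 L/s.
Vt = flow × Ti = 1.1833 L/s × 0.52 s × 1000 mL/L = 615.32 mL.
R = (PIP − Pplat)/V̇ = (22 − 13) / 1.1833 = 9.0/1.1833 = 7.606 cmH2O·s/L.
C = Vt/(Pplat − PEEP) = 615.32 / (13 − 5) = 615.32/8.0 = 76.915 mL/cmH2O.
τ = R × C = 7.606 × 0.07692 L/cmH2O = 0.5851 s.
t = −τ·ln(1 − 0.90) = −0.5851·ln(0.1) = 1.347 s.

1.35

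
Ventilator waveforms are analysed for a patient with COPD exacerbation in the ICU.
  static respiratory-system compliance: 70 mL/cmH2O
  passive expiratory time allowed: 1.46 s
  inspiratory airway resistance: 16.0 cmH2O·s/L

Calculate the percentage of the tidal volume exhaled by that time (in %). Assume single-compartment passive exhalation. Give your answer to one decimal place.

τ = R × C = 16.0 × 70 mL/cmH2O = 16.0 × 0.070 L/cmH2O = 1.12 s.
Passive exhalation: V(t)/V₀ = e^(−t/τ) = e^(−1.46/1.12) = 0.2716.
Fraction exhaled = 1 − 0.2716 = 0.7284 → 72.84%.

72.8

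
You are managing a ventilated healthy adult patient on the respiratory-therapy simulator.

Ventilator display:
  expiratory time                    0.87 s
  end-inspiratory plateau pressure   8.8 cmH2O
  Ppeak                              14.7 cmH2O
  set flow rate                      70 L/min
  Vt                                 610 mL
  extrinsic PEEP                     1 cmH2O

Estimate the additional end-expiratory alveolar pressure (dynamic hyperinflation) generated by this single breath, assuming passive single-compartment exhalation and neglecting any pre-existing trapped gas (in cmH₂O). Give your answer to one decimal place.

0.9

Flow: 70 L/min ÷ 60 = 1.1667 L/s.
R = (PIP − Pplat)/V̇ = (14.7 − 8.8) / 1.1667 = 5.9/1.1667 = 5.057 cmH2O·s/L.
C = Vt/(Pplat − PEEP) = 610.0 / (8.8 − 1) = 610.0/7.8 = 78.205 mL/cmH2O.
τ = R × C = 5.057 × 0.07821 L/cmH2O = 0.3955 s.
Fraction remaining = e^(−Te/τ) = e^(−0.87/0.3955) = 0.1108; trapped volume = 610.0 × 0.1108 = 67.588 mL.
Additional alveolar pressure from trapping ≈ V_trapped / C = 67.588 / 78.205 = 0.8642 cmH2O.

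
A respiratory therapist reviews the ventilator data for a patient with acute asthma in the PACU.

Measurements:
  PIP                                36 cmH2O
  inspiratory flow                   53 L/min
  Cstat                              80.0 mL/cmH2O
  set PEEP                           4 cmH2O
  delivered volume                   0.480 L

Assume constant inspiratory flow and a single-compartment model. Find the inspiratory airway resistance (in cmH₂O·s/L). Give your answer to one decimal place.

29.4

Flow: 53 L/min ÷ 60 = 0.8833 L/s.
Equation of motion (constant flow): PIP = Vt/C + R·V̇ + PEEP.
R·V̇ = PIP − Vt/C − PEEP = 36 − 480/80.0 − 4 = 36 − 6.0 − 4 = 26.0 cmH2O.
R = 26.0 / 0.8833 = 29.435 cmH2O·s/L.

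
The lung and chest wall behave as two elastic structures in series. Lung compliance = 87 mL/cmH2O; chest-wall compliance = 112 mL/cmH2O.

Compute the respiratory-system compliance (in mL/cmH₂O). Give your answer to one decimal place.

Lung and chest wall are elastances in series: 1/Crs = 1/CL + 1/Ccw.
1/Crs = 1/87 + 1/112 = 0.02042.
Crs = 48.972 mL/cmH2O.

49.0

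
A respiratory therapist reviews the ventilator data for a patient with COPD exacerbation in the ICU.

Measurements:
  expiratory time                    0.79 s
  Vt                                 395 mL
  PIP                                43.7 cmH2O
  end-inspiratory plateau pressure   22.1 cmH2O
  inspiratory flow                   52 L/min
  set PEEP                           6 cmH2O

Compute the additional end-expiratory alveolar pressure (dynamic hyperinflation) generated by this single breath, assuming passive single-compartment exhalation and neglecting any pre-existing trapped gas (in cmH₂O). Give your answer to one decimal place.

4.4

Flow: 52 L/min ÷ 60 = 0.8667 L/s.
R = (PIP − Pplat)/V̇ = (43.7 − 22.1) / 0.8667 = 21.6/0.8667 = 24.922 cmH2O·s/L.
C = Vt/(Pplat − PEEP) = 395.0 / (22.1 − 6) = 395.0/16.1 = 24.534 mL/cmH2O.
τ = R × C = 24.922 × 0.02453 L/cmH2O = 0.6113 s.
Fraction remaining = e^(−Te/τ) = e^(−0.79/0.6113) = 0.2746; trapped volume = 395.0 × 0.2746 = 108.47 mL.
Additional alveolar pressure from trapping ≈ V_trapped / C = 108.47 / 24.534 = 4.421 cmH2O.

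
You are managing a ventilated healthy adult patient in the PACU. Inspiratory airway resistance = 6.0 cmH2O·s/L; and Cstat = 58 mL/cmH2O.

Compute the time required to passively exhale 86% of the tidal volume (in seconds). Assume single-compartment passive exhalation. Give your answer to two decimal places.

0.68

τ = R × C = 6.0 × 58 mL/cmH2O = 6.0 × 0.058 L/cmH2O = 0.348 s.
Exhaled fraction f = 1 − e^(−t/τ) → t = −τ·ln(1 − f) = −0.348·ln(0.14) = 0.6842 s.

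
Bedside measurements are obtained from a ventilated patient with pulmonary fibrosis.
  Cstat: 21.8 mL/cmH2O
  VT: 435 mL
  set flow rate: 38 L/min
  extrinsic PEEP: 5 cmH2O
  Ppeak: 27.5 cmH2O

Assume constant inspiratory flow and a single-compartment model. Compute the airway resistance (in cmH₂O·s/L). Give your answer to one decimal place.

Flow: 38 L/min ÷ 60 = 0.6333 L/s.
Equation of motion (constant flow): PIP = Vt/C + R·V̇ + PEEP.
R·V̇ = PIP − Vt/C − PEEP = 27.5 − 435/21.8 − 5 = 27.5 − 19.954 − 5 = 2.546 cmH2O.
R = 2.546 / 0.6333 = 4.02 cmH2O·s/L.

4.0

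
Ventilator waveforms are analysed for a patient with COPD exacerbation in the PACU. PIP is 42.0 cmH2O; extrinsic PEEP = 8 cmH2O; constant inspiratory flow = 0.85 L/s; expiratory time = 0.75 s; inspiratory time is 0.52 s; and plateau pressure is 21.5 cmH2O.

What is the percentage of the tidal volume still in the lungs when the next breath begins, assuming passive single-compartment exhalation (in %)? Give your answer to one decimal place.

38.7

Vt = flow × Ti = 0.85 L/s × 0.52 s × 1000 mL/L = 442.0 mL.
R = (PIP − Pplat)/V̇ = (42.0 − 21.5) / 0.85 = 20.5/0.85 = 24.118 cmH2O·s/L.
C = Vt/(Pplat − PEEP) = 442.0 / (21.5 − 8) = 442.0/13.5 = 32.741 mL/cmH2O.
τ = R × C = 24.118 × 0.03274 L/cmH2O = 0.7896 s.
Fraction remaining at end-expiration = e^(−Te/τ) = e^(−0.75/0.7896) = 0.3868 → 38.68%.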